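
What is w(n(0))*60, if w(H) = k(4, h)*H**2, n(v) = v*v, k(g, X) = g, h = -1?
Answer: 0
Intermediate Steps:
n(v) = v**2
w(H) = 4*H**2
w(n(0))*60 = (4*(0**2)**2)*60 = (4*0**2)*60 = (4*0)*60 = 0*60 = 0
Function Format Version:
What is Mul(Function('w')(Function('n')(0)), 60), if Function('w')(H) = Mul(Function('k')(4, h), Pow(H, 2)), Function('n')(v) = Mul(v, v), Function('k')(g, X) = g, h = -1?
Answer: 0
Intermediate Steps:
Function('n')(v) = Pow(v, 2)
Function('w')(H) = Mul(4, Pow(H, 2))
Mul(Function('w')(Function('n')(0)), 60) = Mul(Mul(4, Pow(Pow(0, 2), 2)), 60) = Mul(Mul(4, Pow(0, 2)), 60) = Mul(Mul(4, 0), 60) = Mul(0, 60) = 0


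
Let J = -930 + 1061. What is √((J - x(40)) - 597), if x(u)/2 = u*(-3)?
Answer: I*√226 ≈ 15.033*I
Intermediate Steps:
x(u) = -6*u (x(u) = 2*(u*(-3)) = 2*(-3*u) = -6*u)
J = 131
√((J - x(40)) - 597) = √((131 - (-6)*40) - 597) = √((131 - 1*(-240)) - 597) = √((131 + 240) - 597) = √(371 - 597) = √(-226) = I*√226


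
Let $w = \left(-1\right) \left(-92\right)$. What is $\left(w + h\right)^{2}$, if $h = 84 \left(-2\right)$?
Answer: $5776$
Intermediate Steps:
$h = -168$
$w = 92$
$\left(w + h\right)^{2} = \left(92 - 168\right)^{2} = \left(-76\right)^{2} = 5776$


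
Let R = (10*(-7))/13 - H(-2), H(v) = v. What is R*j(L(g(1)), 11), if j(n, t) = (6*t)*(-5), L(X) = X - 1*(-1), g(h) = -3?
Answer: 14520/13 ≈ 1116.9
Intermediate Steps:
L(X) = 1 + X (L(X) = X + 1 = 1 + X)
R = -44/13 (R = (10*(-7))/13 - 1*(-2) = -70*1/13 + 2 = -70/13 + 2 = -44/13 ≈ -3.3846)
j(n, t) = -30*t
R*j(L(g(1)), 11) = -(-1320)*11/13 = -44/13*(-330) = 14520/13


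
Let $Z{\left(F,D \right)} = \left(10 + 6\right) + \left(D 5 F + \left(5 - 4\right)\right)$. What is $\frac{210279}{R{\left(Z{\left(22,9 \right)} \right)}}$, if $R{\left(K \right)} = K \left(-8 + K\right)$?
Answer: $\frac{70093}{335331} \approx 0.20903$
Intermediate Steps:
$Z{\left(F,D \right)} = 17 + 5 D F$ ($Z{\left(F,D \right)} = 16 + \left(5 D F + 1\right) = 16 + \left(1 + 5 D F\right) = 17 + 5 D F$)
$\frac{210279}{R{\left(Z{\left(22,9 \right)} \right)}} = \frac{210279}{\left(17 + 5 \cdot 9 \cdot 22\right) \left(-8 + \left(17 + 5 \cdot 9 \cdot 22\right)\right)} = \frac{210279}{\left(17 + 990\right) \left(-8 + \left(17 + 990\right)\right)} = \frac{210279}{1007 \left(-8 + 1007\right)} = \frac{210279}{1007 \cdot 999} = \frac{210279}{1005993} = 210279 \cdot \frac{1}{1005993} = \frac{70093}{335331}$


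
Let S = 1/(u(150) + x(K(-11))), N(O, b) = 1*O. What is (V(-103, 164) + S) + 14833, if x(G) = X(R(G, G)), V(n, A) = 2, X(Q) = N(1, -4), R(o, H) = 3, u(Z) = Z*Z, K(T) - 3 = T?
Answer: 333802336/22501 ≈ 14835.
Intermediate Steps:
K(T) = 3 + T
u(Z) = Z²
N(O, b) = O
X(Q) = 1
x(G) = 1
S = 1/22501 (S = 1/(150² + 1) = 1/(22500 + 1) = 1/22501 ≈ 4.4442e-5)
(V(-103, 164) + S) + 14833 = (2 + 1/22501) + 14833 = 45003/22501 + 14833 = 333802336/22501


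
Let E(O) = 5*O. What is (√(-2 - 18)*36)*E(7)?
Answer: 2520*I*√5 ≈ 5634.9*I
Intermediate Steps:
(√(-2 - 18)*36)*E(7) = (√(-2 - 18)*36)*(5*7) = (√(-20)*36)*35 = ((2*I*√5)*36)*35 = (72*I*√5)*35 = 2520*I*√5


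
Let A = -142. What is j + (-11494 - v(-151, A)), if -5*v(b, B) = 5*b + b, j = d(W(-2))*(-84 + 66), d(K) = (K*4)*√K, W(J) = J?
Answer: -58376/5 + 144*I*√2 ≈ -11675.0 + 203.65*I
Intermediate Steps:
d(K) = 4*K^(3/2) (d(K) = (4*K)*√K = 4*K^(3/2))
j = 144*I*√2 (j = (4*(-2)^(3/2))*(-84 + 66) = (4*(-2*I*√2))*(-18) = -8*I*√2*(-18) = 144*I*√2 ≈ 203.65*I)
v(b, B) = -6*b/5 (v(b, B) = -(5*b + b)/5 = -6*b/5)
j + (-11494 - v(-151, A)) = 144*I*√2 + (-11494 - (-6)*(-151)/5) = 144*I*√2 + (-11494 - 1*906/5) = 144*I*√2 + (-11494 - 906/5) = 144*I*√2 - 58376/5 = -58376/5 + 144*I*√2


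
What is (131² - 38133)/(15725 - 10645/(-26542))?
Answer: -556638824/417383595 ≈ -1.3336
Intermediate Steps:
(131² - 38133)/(15725 - 10645/(-26542)) = (17161 - 38133)/(15725 - 10645*(-1/26542)) = -20972/(15725 + 10645/26542) = -20972/417383595/26542 = -20972*26542/417383595 = -556638824/417383595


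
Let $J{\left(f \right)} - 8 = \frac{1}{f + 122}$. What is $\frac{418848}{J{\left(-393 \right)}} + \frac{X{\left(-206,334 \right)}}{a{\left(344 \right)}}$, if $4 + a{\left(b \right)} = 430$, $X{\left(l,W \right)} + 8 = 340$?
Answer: $\frac{24177522826}{461571} \approx 52381.0$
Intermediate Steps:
$X{\left(l,W \right)} = 332$ ($X{\left(l,W \right)} = -8 + 340 = 332$)
$a{\left(b \right)} = 426$ ($a{\left(b \right)} = -4 + 430 = 426$)
$J{\left(f \right)} = 8 + \frac{1}{122 + f}$ ($J{\left(f \right)} = 8 + \frac{1}{f + 122} = 8 + \frac{1}{122 + f}$)
$\frac{418848}{J{\left(-393 \right)}} + \frac{X{\left(-206,334 \right)}}{a{\left(344 \right)}} = \frac{418848}{\frac{1}{122 - 393} \left(977 + 8 \left(-393\right)\right)} + \frac{332}{426} = \frac{418848}{\frac{1}{-271} \left(977 - 3144\right)} + 332 \cdot \frac{1}{426} = \frac{418848}{\left(- \frac{1}{271}\right) \left(-2167\right)} + \frac{166}{213} = \frac{418848}{\frac{2167}{271}} + \frac{166}{213} = 418848 \cdot \frac{271}{2167} + \frac{166}{213} = \frac{113507808}{2167} + \frac{166}{213} = \frac{24177522826}{461571}$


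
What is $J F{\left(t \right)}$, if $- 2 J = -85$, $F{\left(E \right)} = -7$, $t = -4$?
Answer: $- \frac{595}{2} \approx -297.5$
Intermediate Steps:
$J = \frac{85}{2}$ ($J = \left(- \frac{1}{2}\right) \left(-85\right) = \frac{85}{2} \approx 42.5$)
$J F{\left(t \right)} = \frac{85}{2} \left(-7\right) = - \frac{595}{2}$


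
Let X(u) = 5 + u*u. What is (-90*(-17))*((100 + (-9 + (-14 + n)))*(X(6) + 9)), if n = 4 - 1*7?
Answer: 5661000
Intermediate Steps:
n = -3 (n = 4 - 7 = -3)
X(u) = 5 + u**2
(-90*(-17))*((100 + (-9 + (-14 + n)))*(X(6) + 9)) = (-90*(-17))*((100 + (-9 + (-14 - 3)))*((5 + 6**2) + 9)) = 1530*((100 + (-9 - 17))*((5 + 36) + 9)) = 1530*((100 - 26)*(41 + 9)) = 1530*(74*50) = 1530*3700 = 5661000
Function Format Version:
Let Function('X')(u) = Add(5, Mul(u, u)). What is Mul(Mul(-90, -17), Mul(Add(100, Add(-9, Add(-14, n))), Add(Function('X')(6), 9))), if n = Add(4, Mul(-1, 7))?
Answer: 5661000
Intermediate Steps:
n = -3 (n = Add(4, -7) = -3)
Function('X')(u) = Add(5, Pow(u, 2))
Mul(Mul(-90, -17), Mul(Add(100, Add(-9, Add(-14, n))), Add(Function('X')(6), 9))) = Mul(Mul(-90, -17), Mul(Add(100, Add(-9, Add(-14, -3))), Add(Add(5, Pow(6, 2)), 9))) = Mul(1530, Mul(Add(100, Add(-9, -17)), Add(Add(5, 36), 9))) = Mul(1530, Mul(Add(100, -26), Add(41, 9))) = Mul(1530, Mul(74, 50)) = Mul(1530, 3700) = 5661000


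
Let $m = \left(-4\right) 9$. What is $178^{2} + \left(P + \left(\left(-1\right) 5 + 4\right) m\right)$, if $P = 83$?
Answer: $31803$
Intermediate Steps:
$m = -36$
$178^{2} + \left(P + \left(\left(-1\right) 5 + 4\right) m\right) = 178^{2} + \left(83 + \left(\left(-1\right) 5 + 4\right) \left(-36\right)\right) = 31684 + \left(83 + \left(-5 + 4\right) \left(-36\right)\right) = 31684 + \left(83 - -36\right) = 31684 + \left(83 + 36\right) = 31684 + 119 = 31803$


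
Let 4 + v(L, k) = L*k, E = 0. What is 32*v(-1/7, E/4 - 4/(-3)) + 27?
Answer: -2249/21 ≈ -107.10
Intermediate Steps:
v(L, k) = -4 + L*k
32*v(-1/7, E/4 - 4/(-3)) + 27 = 32*(-4 + (-1/7)*(0/4 - 4/(-3))) + 27 = 32*(-4 + (-1*1/7)*(0*(1/4) - 4*(-1/3))) + 27 = 32*(-4 - (0 + 4/3)/7) + 27 = 32*(-4 - 1/7*4/3) + 27 = 32*(-4 - 4/21) + 27 = 32*(-88/21) + 27 = -2816/21 + 27 = -2249/21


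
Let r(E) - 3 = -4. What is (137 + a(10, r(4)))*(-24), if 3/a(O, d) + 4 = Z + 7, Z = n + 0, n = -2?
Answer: -3360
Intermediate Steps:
r(E) = -1 (r(E) = 3 - 4 = -1)
Z = -2 (Z = -2 + 0 = -2)
a(O, d) = 3 (a(O, d) = 3/(-4 + (-2 + 7)) = 3/(-4 + 5) = 3/1 = 3*1 = 3)
(137 + a(10, r(4)))*(-24) = (137 + 3)*(-24) = 140*(-24) = -3360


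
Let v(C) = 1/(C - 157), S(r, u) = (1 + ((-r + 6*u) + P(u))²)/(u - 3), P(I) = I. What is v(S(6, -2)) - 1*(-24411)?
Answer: 28951441/1186 ≈ 24411.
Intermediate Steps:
S(r, u) = (1 + (-r + 7*u)²)/(-3 + u) (S(r, u) = (1 + ((-r + 6*u) + u)²)/(u - 3) = (1 + (-r + 7*u)²)/(-3 + u))
v(C) = 1/(-157 + C)
v(S(6, -2)) - 1*(-24411) = 1/(-157 + (1 + (-1*6 + 7*(-2))²)/(-3 - 2)) - 1*(-24411) = 1/(-157 + (1 + (-6 - 14)²)/(-5)) + 24411 = 1/(-157 - (1 + (-20)²)/5) + 24411 = 1/(-157 - (1 + 400)/5) + 24411 = 1/(-157 - ⅕*401) + 24411 = 1/(-157 - 401/5) + 24411 = 1/(-1186/5) + 24411 = -5/1186 + 24411 = 28951441/1186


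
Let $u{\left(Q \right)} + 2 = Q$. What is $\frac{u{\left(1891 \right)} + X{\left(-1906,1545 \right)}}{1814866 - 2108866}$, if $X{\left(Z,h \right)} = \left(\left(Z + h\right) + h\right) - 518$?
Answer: $- \frac{73}{8400} \approx -0.0086905$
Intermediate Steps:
$u{\left(Q \right)} = -2 + Q$
$X{\left(Z,h \right)} = -518 + Z + 2 h$ ($X{\left(Z,h \right)} = \left(Z + 2 h\right) - 518 = -518 + Z + 2 h$)
$\frac{u{\left(1891 \right)} + X{\left(-1906,1545 \right)}}{1814866 - 2108866} = \frac{\left(-2 + 1891\right) - -666}{1814866 - 2108866} = \frac{1889 - -666}{-294000} = \left(1889 + 666\right) \left(- \frac{1}{294000}\right) = 2555 \left(- \frac{1}{294000}\right) = - \frac{73}{8400}$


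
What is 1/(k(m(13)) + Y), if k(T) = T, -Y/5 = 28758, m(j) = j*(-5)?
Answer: -1/143855 ≈ -6.9514e-6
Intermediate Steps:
m(j) = -5*j
Y = -143790 (Y = -5*28758 = -143790)
1/(k(m(13)) + Y) = 1/(-5*13 - 143790) = 1/(-65 - 143790) = 1/(-143855) = -1/143855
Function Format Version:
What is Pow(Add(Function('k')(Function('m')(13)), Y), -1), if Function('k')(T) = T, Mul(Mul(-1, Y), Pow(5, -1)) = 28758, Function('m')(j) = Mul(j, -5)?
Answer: Rational(-1, 143855) ≈ -6.9514e-6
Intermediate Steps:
Function('m')(j) = Mul(-5, j)
Y = -143790 (Y = Mul(-5, 28758) = -143790)
Pow(Add(Function('k')(Function('m')(13)), Y), -1) = Pow(Add(Mul(-5, 13), -143790), -1) = Pow(Add(-65, -143790), -1) = Pow(-143855, -1) = Rational(-1, 143855)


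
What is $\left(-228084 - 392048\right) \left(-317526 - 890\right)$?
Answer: $197459950912$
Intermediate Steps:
$\left(-228084 - 392048\right) \left(-317526 - 890\right) = \left(-620132\right) \left(-318416\right) = 197459950912$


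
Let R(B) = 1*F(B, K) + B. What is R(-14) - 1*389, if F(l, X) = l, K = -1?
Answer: -417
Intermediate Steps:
R(B) = 2*B (R(B) = 1*B + B = B + B = 2*B)
R(-14) - 1*389 = 2*(-14) - 1*389 = -28 - 389 = -417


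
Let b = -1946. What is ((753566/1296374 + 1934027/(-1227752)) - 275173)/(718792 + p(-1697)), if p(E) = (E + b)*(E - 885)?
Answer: -218987010190890185/8057619791574941232 ≈ -0.027178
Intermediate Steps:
p(E) = (-1946 + E)*(-885 + E) (p(E) = (E - 1946)*(E - 885) = (-1946 + E)*(-885 + E))
((753566/1296374 + 1934027/(-1227752)) - 275173)/(718792 + p(-1697)) = ((753566/1296374 + 1934027/(-1227752)) - 275173)/(718792 + (1722210 + (-1697)² - 2831*(-1697))) = ((753566*(1/1296374) + 1934027*(-1/1227752)) - 275173)/(718792 + (1722210 + 2879809 + 4804207)) = ((376783/648187 - 1934027/1227752) - 275173)/(718792 + 9406226) = (-791015077233/795812885624 - 275173)/10125018 = -218987010190890185/795812885624*1/10125018 = -218987010190890185/8057619791574941232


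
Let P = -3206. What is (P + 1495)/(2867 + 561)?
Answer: -1711/3428 ≈ -0.49913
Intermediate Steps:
(P + 1495)/(2867 + 561) = (-3206 + 1495)/(2867 + 561) = -1711/3428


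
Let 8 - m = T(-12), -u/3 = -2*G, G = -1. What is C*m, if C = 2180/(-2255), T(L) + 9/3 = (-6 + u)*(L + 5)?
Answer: 31828/451 ≈ 70.572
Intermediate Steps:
u = -6 (u = -(-6)*(-1) = -3*2 = -6)
T(L) = -63 - 12*L (T(L) = -3 + (-6 - 6)*(L + 5) = -3 - 12*(5 + L) = -3 + (-60 - 12*L) = -63 - 12*L)
C = -436/451 (C = 2180*(-1/2255) = -436/451 ≈ -0.96674)
m = -73 (m = 8 - (-63 - 12*(-12)) = 8 - (-63 + 144) = 8 - 1*81 = 8 - 81 = -73)
C*m = -436/451*(-73) = 31828/451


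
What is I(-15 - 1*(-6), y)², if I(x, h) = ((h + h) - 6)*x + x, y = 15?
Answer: 50625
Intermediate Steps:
I(x, h) = x + x*(-6 + 2*h) (I(x, h) = (2*h - 6)*x + x = (-6 + 2*h)*x + x = x*(-6 + 2*h) + x = x + x*(-6 + 2*h))
I(-15 - 1*(-6), y)² = ((-15 - 1*(-6))*(-5 + 2*15))² = ((-15 + 6)*(-5 + 30))² = (-9*25)² = (-225)² = 50625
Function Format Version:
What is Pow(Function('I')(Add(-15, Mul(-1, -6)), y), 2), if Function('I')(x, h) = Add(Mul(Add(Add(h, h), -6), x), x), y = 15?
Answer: 50625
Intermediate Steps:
Function('I')(x, h) = Add(x, Mul(x, Add(-6, Mul(2, h)))) (Function('I')(x, h) = Add(Mul(Add(Mul(2, h), -6), x), x) = Add(Mul(Add(-6, Mul(2, h)), x), x) = Add(Mul(x, Add(-6, Mul(2, h))), x) = Add(x, Mul(x, Add(-6, Mul(2, h)))))
Pow(Function('I')(Add(-15, Mul(-1, -6)), y), 2) = Pow(Mul(Add(-15, Mul(-1, -6)), Add(-5, Mul(2, 15))), 2) = Pow(Mul(Add(-15, 6), Add(-5, 30)), 2) = Pow(Mul(-9, 25), 2) = Pow(-225, 2) = 50625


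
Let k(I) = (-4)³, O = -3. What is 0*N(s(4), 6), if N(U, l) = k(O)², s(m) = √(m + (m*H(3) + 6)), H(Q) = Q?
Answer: 0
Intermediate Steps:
s(m) = √(6 + 4*m) (s(m) = √(m + (m*3 + 6)) = √(m + (3*m + 6)) = √(m + (6 + 3*m)) = √(6 + 4*m))
k(I) = -64
N(U, l) = 4096 (N(U, l) = (-64)² = 4096)
0*N(s(4), 6) = 0*4096 = 0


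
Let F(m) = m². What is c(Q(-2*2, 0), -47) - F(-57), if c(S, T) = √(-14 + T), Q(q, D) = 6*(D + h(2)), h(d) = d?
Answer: -3249 + I*√61 ≈ -3249.0 + 7.8102*I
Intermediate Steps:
Q(q, D) = 12 + 6*D (Q(q, D) = 6*(D + 2) = 6*(2 + D) = 12 + 6*D)
c(Q(-2*2, 0), -47) - F(-57) = √(-14 - 47) - 1*(-57)² = √(-61) - 1*3249 = I*√61 - 3249 = -3249 + I*√61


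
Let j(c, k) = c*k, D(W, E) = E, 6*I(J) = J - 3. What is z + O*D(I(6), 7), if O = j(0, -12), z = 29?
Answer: 29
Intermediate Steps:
I(J) = -1/2 + J/6 (I(J) = (J - 3)/6 = (-3 + J)/6 = -1/2 + J/6)
O = 0 (O = 0*(-12) = 0)
z + O*D(I(6), 7) = 29 + 0*7 = 29 + 0 = 29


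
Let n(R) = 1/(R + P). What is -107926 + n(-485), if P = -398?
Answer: -95298659/883 ≈ -1.0793e+5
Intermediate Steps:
n(R) = 1/(-398 + R) (n(R) = 1/(R - 398) = 1/(-398 + R))
-107926 + n(-485) = -107926 + 1/(-398 - 485) = -107926 + 1/(-883) = -107926 - 1/883 = -95298659/883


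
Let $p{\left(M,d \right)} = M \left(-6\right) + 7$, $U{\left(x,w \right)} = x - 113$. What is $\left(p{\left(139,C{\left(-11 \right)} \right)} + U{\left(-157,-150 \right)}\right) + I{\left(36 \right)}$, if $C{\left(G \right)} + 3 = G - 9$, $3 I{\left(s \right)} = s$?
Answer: $-1085$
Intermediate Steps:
$U{\left(x,w \right)} = -113 + x$
$I{\left(s \right)} = \frac{s}{3}$
$C{\left(G \right)} = -12 + G$ ($C{\left(G \right)} = -3 + \left(G - 9\right) = -3 + \left(-9 + G\right) = -12 + G$)
$p{\left(M,d \right)} = 7 - 6 M$ ($p{\left(M,d \right)} = - 6 M + 7 = 7 - 6 M$)
$\left(p{\left(139,C{\left(-11 \right)} \right)} + U{\left(-157,-150 \right)}\right) + I{\left(36 \right)} = \left(\left(7 - 834\right) - 270\right) + \frac{1}{3} \cdot 36 = \left(\left(7 - 834\right) - 270\right) + 12 = \left(-827 - 270\right) + 12 = -1097 + 12 = -1085$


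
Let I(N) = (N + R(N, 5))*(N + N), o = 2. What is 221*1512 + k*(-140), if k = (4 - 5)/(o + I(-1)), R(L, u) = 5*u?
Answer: 7685426/23 ≈ 3.3415e+5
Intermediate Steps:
I(N) = 2*N*(25 + N) (I(N) = (N + 5*5)*(N + N) = (N + 25)*(2*N) = (25 + N)*(2*N) = 2*N*(25 + N))
k = 1/46 (k = (4 - 5)/(2 + 2*(-1)*(25 - 1)) = -1/(2 + 2*(-1)*24) = -1/(2 - 48) = -1/(-46) = -1*(-1/46) = 1/46 ≈ 0.021739)
221*1512 + k*(-140) = 221*1512 + (1/46)*(-140) = 334152 - 70/23 = 7685426/23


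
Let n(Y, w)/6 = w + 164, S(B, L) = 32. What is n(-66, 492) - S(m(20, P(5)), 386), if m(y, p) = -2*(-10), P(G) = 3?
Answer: 3904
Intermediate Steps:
m(y, p) = 20
n(Y, w) = 984 + 6*w (n(Y, w) = 6*(w + 164) = 6*(164 + w) = 984 + 6*w)
n(-66, 492) - S(m(20, P(5)), 386) = (984 + 6*492) - 1*32 = (984 + 2952) - 32 = 3936 - 32 = 3904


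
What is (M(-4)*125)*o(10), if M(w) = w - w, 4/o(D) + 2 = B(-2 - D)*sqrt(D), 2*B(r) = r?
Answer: 0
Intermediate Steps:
B(r) = r/2
o(D) = 4/(-2 + sqrt(D)*(-1 - D/2)) (o(D) = 4/(-2 + ((-2 - D)/2)*sqrt(D)) = 4/(-2 + (-1 - D/2)*sqrt(D)) = 4/(-2 + sqrt(D)*(-1 - D/2)))
M(w) = 0
(M(-4)*125)*o(10) = (0*125)*(-8/(4 + sqrt(10)*(2 + 10))) = 0*(-8/(4 + sqrt(10)*12)) = 0*(-8/(4 + 12*sqrt(10))) = 0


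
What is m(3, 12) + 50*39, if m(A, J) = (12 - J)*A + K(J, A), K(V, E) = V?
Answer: 1962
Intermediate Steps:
m(A, J) = J + A*(12 - J) (m(A, J) = (12 - J)*A + J = A*(12 - J) + J = J + A*(12 - J))
m(3, 12) + 50*39 = (12 + 12*3 - 1*3*12) + 50*39 = (12 + 36 - 36) + 1950 = 12 + 1950 = 1962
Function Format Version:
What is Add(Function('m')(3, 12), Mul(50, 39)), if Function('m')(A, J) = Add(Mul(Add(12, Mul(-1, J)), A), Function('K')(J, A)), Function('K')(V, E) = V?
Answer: 1962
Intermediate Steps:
Function('m')(A, J) = Add(J, Mul(A, Add(12, Mul(-1, J)))) (Function('m')(A, J) = Add(Mul(Add(12, Mul(-1, J)), A), J) = Add(Mul(A, Add(12, Mul(-1, J))), J) = Add(J, Mul(A, Add(12, Mul(-1, J)))))
Add(Function('m')(3, 12), Mul(50, 39)) = Add(Add(12, Mul(12, 3), Mul(-1, 3, 12)), Mul(50, 39)) = Add(Add(12, 36, -36), 1950) = Add(12, 1950) = 1962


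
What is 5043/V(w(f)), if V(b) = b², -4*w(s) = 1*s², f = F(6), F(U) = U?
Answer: 1681/27 ≈ 62.259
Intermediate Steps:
f = 6
w(s) = -s²/4
5043/V(w(f)) = 5043/((-¼*6²)²) = 5043/((-¼*36)²) = 5043/((-9)²) = 5043/81 = 5043*(1/81) = 1681/27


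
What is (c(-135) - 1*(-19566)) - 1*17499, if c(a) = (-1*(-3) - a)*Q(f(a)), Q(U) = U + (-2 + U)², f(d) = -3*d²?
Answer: 412553714319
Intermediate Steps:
c(a) = (3 - a)*((-2 - 3*a²)² - 3*a²) (c(a) = (-1*(-3) - a)*(-3*a² + (-2 - 3*a²)²) = (3 - a)*((-2 - 3*a²)² - 3*a²))
(c(-135) - 1*(-19566)) - 1*17499 = ((-3 - 135)*(-(2 + 3*(-135)²)² + 3*(-135)²) - 1*(-19566)) - 1*17499 = (-138*(-(2 + 3*18225)² + 3*18225) + 19566) - 17499 = (-138*(-(2 + 54675)² + 54675) + 19566) - 17499 = (-138*(-1*54677² + 54675) + 19566) - 17499 = (-138*(-1*2989574329 + 54675) + 19566) - 17499 = (-138*(-2989574329 + 54675) + 19566) - 17499 = (-138*(-2989519654) + 19566) - 17499 = (412553712252 + 19566) - 17499 = 412553731818 - 17499 = 412553714319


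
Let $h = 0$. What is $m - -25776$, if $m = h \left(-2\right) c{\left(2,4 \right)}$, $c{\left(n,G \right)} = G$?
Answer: $25776$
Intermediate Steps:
$m = 0$ ($m = 0 \left(-2\right) 4 = 0 \cdot 4 = 0$)
$m - -25776 = 0 - -25776 = 0 + 25776 = 25776$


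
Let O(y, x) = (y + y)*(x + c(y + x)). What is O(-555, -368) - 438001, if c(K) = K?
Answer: 995009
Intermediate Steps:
O(y, x) = 2*y*(y + 2*x) (O(y, x) = (y + y)*(x + (y + x)) = (2*y)*(x + (x + y)) = (2*y)*(y + 2*x) = 2*y*(y + 2*x))
O(-555, -368) - 438001 = 2*(-555)*(-555 + 2*(-368)) - 438001 = 2*(-555)*(-555 - 736) - 438001 = 2*(-555)*(-1291) - 438001 = 1433010 - 438001 = 995009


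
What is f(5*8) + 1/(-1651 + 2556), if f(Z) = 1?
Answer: 906/905 ≈ 1.0011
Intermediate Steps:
f(5*8) + 1/(-1651 + 2556) = 1 + 1/(-1651 + 2556) = 1 + 1/905 = 906/905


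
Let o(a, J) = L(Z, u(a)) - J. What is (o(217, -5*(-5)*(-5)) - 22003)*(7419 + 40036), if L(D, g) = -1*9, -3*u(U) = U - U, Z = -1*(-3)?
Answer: -1038647585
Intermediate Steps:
Z = 3
u(U) = 0 (u(U) = -(U - U)/3 = -⅓*0 = 0)
L(D, g) = -9
o(a, J) = -9 - J
(o(217, -5*(-5)*(-5)) - 22003)*(7419 + 40036) = ((-9 - (-5*(-5))*(-5)) - 22003)*(7419 + 40036) = ((-9 - 25*(-5)) - 22003)*47455 = ((-9 - 1*(-125)) - 22003)*47455 = ((-9 + 125) - 22003)*47455 = (116 - 22003)*47455 = -21887*47455 = -1038647585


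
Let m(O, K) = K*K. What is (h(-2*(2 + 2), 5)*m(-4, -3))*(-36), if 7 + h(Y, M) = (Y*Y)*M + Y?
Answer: -98820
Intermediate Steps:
m(O, K) = K**2
h(Y, M) = -7 + Y + M*Y**2 (h(Y, M) = -7 + ((Y*Y)*M + Y) = -7 + (Y**2*M + Y) = -7 + (M*Y**2 + Y) = -7 + (Y + M*Y**2) = -7 + Y + M*Y**2)
(h(-2*(2 + 2), 5)*m(-4, -3))*(-36) = ((-7 - 2*(2 + 2) + 5*(-2*(2 + 2))**2)*(-3)**2)*(-36) = ((-7 - 2*4 + 5*(-2*4)**2)*9)*(-36) = ((-7 - 8 + 5*(-8)**2)*9)*(-36) = ((-7 - 8 + 5*64)*9)*(-36) = ((-7 - 8 + 320)*9)*(-36) = (305*9)*(-36) = 2745*(-36) = -98820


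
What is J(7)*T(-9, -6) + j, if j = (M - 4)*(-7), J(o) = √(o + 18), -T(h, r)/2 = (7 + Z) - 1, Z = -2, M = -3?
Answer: 9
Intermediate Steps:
T(h, r) = -8 (T(h, r) = -2*((7 - 2) - 1) = -2*(5 - 1) = -2*4 = -8)
J(o) = √(18 + o)
j = 49 (j = (-3 - 4)*(-7) = -7*(-7) = 49)
J(7)*T(-9, -6) + j = √(18 + 7)*(-8) + 49 = √25*(-8) + 49 = 5*(-8) + 49 = -40 + 49 = 9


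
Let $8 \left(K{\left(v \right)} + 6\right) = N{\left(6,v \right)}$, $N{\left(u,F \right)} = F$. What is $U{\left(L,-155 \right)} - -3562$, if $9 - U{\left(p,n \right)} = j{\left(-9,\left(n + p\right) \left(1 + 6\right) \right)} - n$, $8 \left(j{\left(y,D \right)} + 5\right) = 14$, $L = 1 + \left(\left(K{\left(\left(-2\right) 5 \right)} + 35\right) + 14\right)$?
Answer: $\frac{13677}{4} \approx 3419.3$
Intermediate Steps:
$K{\left(v \right)} = -6 + \frac{v}{8}$
$L = \frac{171}{4}$ ($L = 1 + \left(\left(\left(-6 + \frac{\left(-2\right) 5}{8}\right) + 35\right) + 14\right) = 1 + \left(\left(\left(-6 + \frac{1}{8} \left(-10\right)\right) + 35\right) + 14\right) = 1 + \left(\left(\left(-6 - \frac{5}{4}\right) + 35\right) + 14\right) = 1 + \left(\left(- \frac{29}{4} + 35\right) + 14\right) = 1 + \left(\frac{111}{4} + 14\right) = 1 + \frac{167}{4} = \frac{171}{4} \approx 42.75$)
$j{\left(y,D \right)} = - \frac{13}{4}$ ($j{\left(y,D \right)} = -5 + \frac{1}{8} \cdot 14 = -5 + \frac{7}{4} = - \frac{13}{4}$)
$U{\left(p,n \right)} = \frac{49}{4} + n$ ($U{\left(p,n \right)} = 9 - \left(- \frac{13}{4} - n\right) = 9 + \left(\frac{13}{4} + n\right) = \frac{49}{4} + n$)
$U{\left(L,-155 \right)} - -3562 = \left(\frac{49}{4} - 155\right) - -3562 = - \frac{571}{4} + 3562 = \frac{13677}{4}$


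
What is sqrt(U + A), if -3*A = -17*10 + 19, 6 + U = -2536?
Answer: 5*I*sqrt(897)/3 ≈ 49.917*I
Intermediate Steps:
U = -2542 (U = -6 - 2536 = -2542)
A = 151/3 (A = -(-17*10 + 19)/3 = -(-170 + 19)/3 = -1/3*(-151) = 151/3 ≈ 50.333)
sqrt(U + A) = sqrt(-2542 + 151/3) = sqrt(-7475/3) = 5*I*sqrt(897)/3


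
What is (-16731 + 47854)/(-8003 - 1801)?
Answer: -31123/9804 ≈ -3.1745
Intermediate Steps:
(-16731 + 47854)/(-8003 - 1801) = 31123/(-9804) = 31123*(-1/9804) = -31123/9804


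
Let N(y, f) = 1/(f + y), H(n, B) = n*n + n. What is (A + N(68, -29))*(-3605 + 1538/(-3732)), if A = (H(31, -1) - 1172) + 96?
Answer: 22033214225/72774 ≈ 3.0276e+5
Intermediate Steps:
H(n, B) = n + n² (H(n, B) = n² + n = n + n²)
A = -84 (A = (31*(1 + 31) - 1172) + 96 = (31*32 - 1172) + 96 = (992 - 1172) + 96 = -180 + 96 = -84)
(A + N(68, -29))*(-3605 + 1538/(-3732)) = (-84 + 1/(-29 + 68))*(-3605 + 1538/(-3732)) = (-84 + 1/39)*(-3605 + 1538*(-1/3732)) = (-84 + 1/39)*(-3605 - 769/1866) = -3275/39*(-6727699/1866) = 22033214225/72774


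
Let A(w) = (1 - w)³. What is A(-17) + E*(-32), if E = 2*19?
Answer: 4616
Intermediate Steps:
E = 38
A(-17) + E*(-32) = -(-1 - 17)³ + 38*(-32) = -1*(-18)³ - 1216 = -1*(-5832) - 1216 = 5832 - 1216 = 4616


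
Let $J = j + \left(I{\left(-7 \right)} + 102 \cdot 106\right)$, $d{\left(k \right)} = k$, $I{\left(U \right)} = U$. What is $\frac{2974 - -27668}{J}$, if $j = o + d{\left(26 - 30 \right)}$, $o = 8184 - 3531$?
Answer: $\frac{15321}{7727} \approx 1.9828$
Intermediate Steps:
$o = 4653$ ($o = 8184 - 3531 = 4653$)
$j = 4649$ ($j = 4653 + \left(26 - 30\right) = 4653 - 4 = 4649$)
$J = 15454$ ($J = 4649 + \left(-7 + 102 \cdot 106\right) = 4649 + \left(-7 + 10812\right) = 4649 + 10805 = 15454$)
$\frac{2974 - -27668}{J} = \frac{2974 - -27668}{15454} = \left(2974 + 27668\right) \frac{1}{15454} = 30642 \cdot \frac{1}{15454} = \frac{15321}{7727}$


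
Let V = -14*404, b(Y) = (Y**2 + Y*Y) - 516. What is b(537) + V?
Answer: 570566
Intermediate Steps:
b(Y) = -516 + 2*Y**2 (b(Y) = (Y**2 + Y**2) - 516 = 2*Y**2 - 516 = -516 + 2*Y**2)
V = -5656
b(537) + V = (-516 + 2*537**2) - 5656 = (-516 + 2*288369) - 5656 = (-516 + 576738) - 5656 = 576222 - 5656 = 570566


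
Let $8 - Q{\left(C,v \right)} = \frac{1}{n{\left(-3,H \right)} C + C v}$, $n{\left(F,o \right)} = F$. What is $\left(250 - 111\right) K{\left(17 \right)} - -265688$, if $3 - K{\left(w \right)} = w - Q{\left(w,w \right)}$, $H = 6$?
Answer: $\frac{63035113}{238} \approx 2.6485 \cdot 10^{5}$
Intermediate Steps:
$Q{\left(C,v \right)} = 8 - \frac{1}{- 3 C + C v}$
$K{\left(w \right)} = 3 - w + \frac{-1 - 24 w + 8 w^{2}}{w \left(-3 + w\right)}$ ($K{\left(w \right)} = 3 - \left(w - \frac{-1 - 24 w + 8 w w}{w \left(-3 + w\right)}\right) = 3 - \left(w - \frac{-1 - 24 w + 8 w^{2}}{w \left(-3 + w\right)}\right) = 3 - w + \frac{-1 - 24 w + 8 w^{2}}{w \left(-3 + w\right)}$)
$\left(250 - 111\right) K{\left(17 \right)} - -265688 = \left(250 - 111\right) \frac{-1 - 17^{3} - 561 + 14 \cdot 17^{2}}{17 \left(-3 + 17\right)} - -265688 = 139 \frac{-1 - 4913 - 561 + 14 \cdot 289}{17 \cdot 14} + 265688 = 139 \cdot \frac{1}{17} \cdot \frac{1}{14} \left(-1 - 4913 - 561 + 4046\right) + 265688 = 139 \cdot \frac{1}{17} \cdot \frac{1}{14} \left(-1429\right) + 265688 = 139 \left(- \frac{1429}{238}\right) + 265688 = - \frac{198631}{238} + 265688 = \frac{63035113}{238}$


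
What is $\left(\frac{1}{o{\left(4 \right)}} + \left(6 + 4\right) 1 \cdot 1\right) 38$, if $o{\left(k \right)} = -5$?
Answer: $\frac{1862}{5} \approx 372.4$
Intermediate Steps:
$\left(\frac{1}{o{\left(4 \right)}} + \left(6 + 4\right) 1 \cdot 1\right) 38 = \left(\frac{1}{-5} + \left(6 + 4\right) 1 \cdot 1\right) 38 = \left(- \frac{1}{5} + 10 \cdot 1\right) 38 = \left(- \frac{1}{5} + 10\right) 38 = \frac{49}{5} \cdot 38 = \frac{1862}{5}$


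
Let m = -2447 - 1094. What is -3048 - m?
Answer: 493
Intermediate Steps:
m = -3541
-3048 - m = -3048 - 1*(-3541) = -3048 + 3541 = 493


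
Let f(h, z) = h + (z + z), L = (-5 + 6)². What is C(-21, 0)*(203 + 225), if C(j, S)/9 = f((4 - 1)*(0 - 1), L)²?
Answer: 3852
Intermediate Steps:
L = 1 (L = 1² = 1)
f(h, z) = h + 2*z
C(j, S) = 9 (C(j, S) = 9*((4 - 1)*(0 - 1) + 2*1)² = 9*(3*(-1) + 2)² = 9*(-3 + 2)² = 9*(-1)² = 9*1 = 9)
C(-21, 0)*(203 + 225) = 9*(203 + 225) = 9*428 = 3852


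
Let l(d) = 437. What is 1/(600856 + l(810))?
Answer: 1/601293 ≈ 1.6631e-6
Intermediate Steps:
1/(600856 + l(810)) = 1/(600856 + 437) = 1/601293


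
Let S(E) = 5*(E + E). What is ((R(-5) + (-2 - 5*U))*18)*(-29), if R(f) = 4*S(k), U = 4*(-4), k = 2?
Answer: -82476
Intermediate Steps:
S(E) = 10*E (S(E) = 5*(2*E) = 10*E)
U = -16
R(f) = 80 (R(f) = 4*(10*2) = 4*20 = 80)
((R(-5) + (-2 - 5*U))*18)*(-29) = ((80 + (-2 - 5*(-16)))*18)*(-29) = ((80 + (-2 + 80))*18)*(-29) = ((80 + 78)*18)*(-29) = (158*18)*(-29) = 2844*(-29) = -82476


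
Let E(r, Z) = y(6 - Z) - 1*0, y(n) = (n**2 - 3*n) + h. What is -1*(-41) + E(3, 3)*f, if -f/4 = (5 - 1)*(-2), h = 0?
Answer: 41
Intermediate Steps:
y(n) = n**2 - 3*n (y(n) = (n**2 - 3*n) + 0 = n**2 - 3*n)
f = 32 (f = -4*(5 - 1)*(-2) = -16*(-2) = -4*(-8) = 32)
E(r, Z) = (3 - Z)*(6 - Z) (E(r, Z) = (6 - Z)*(-3 + (6 - Z)) - 1*0 = (6 - Z)*(3 - Z) + 0 = (3 - Z)*(6 - Z) + 0 = (3 - Z)*(6 - Z))
-1*(-41) + E(3, 3)*f = -1*(-41) + (18 + 3**2 - 9*3)*32 = 41 + (18 + 9 - 27)*32 = 41 + 0*32 = 41 + 0 = 41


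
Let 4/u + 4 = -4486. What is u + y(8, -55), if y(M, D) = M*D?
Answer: -987802/2245 ≈ -440.00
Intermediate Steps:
u = -2/2245 (u = 4/(-4 - 4486) = 4/(-4490) = 4*(-1/4490) = -2/2245 ≈ -0.00089087)
y(M, D) = D*M
u + y(8, -55) = -2/2245 - 55*8 = -2/2245 - 440 = -987802/2245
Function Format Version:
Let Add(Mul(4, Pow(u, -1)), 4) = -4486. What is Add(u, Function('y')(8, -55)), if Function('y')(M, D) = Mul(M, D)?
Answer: Rational(-987802, 2245) ≈ -440.00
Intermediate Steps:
u = Rational(-2, 2245) (u = Mul(4, Pow(Add(-4, -4486), -1)) = Mul(4, Pow(-4490, -1)) = Mul(4, Rational(-1, 4490)) = Rational(-2, 2245) ≈ -0.00089087)
Function('y')(M, D) = Mul(D, M)
Add(u, Function('y')(8, -55)) = Add(Rational(-2, 2245), Mul(-55, 8)) = Add(Rational(-2, 2245), -440) = Rational(-987802, 2245)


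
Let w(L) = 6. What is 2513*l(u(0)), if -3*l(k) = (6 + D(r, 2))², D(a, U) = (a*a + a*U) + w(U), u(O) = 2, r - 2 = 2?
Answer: -1085616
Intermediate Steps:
r = 4 (r = 2 + 2 = 4)
D(a, U) = 6 + a² + U*a (D(a, U) = (a*a + a*U) + 6 = (a² + U*a) + 6 = 6 + a² + U*a)
l(k) = -432 (l(k) = -(6 + (6 + 4² + 2*4))²/3 = -(6 + (6 + 16 + 8))²/3 = -(6 + 30)²/3 = -⅓*36² = -⅓*1296 = -432)
2513*l(u(0)) = 2513*(-432) = -1085616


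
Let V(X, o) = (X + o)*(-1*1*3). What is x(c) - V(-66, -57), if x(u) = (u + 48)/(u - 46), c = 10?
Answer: -6671/18 ≈ -370.61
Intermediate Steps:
V(X, o) = -3*X - 3*o (V(X, o) = (X + o)*(-1*3) = (X + o)*(-3) = -3*X - 3*o)
x(u) = (48 + u)/(-46 + u)
x(c) - V(-66, -57) = (48 + 10)/(-46 + 10) - (-3*(-66) - 3*(-57)) = 58/(-36) - (198 + 171) = -1/36*58 - 1*369 = -29/18 - 369 = -6671/18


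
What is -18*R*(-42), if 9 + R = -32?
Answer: -30996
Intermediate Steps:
R = -41 (R = -9 - 32 = -41)
-18*R*(-42) = -18*(-41)*(-42) = 738*(-42) = -30996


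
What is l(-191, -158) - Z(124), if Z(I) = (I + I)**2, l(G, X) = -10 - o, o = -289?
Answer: -61225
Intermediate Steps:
l(G, X) = 279 (l(G, X) = -10 - 1*(-289) = -10 + 289 = 279)
Z(I) = 4*I**2 (Z(I) = (2*I)**2 = 4*I**2)
l(-191, -158) - Z(124) = 279 - 4*124**2 = 279 - 4*15376 = 279 - 1*61504 = 279 - 61504 = -61225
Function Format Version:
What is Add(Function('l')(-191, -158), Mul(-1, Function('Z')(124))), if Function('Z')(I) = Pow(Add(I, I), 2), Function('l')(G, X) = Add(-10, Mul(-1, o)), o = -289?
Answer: -61225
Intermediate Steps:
Function('l')(G, X) = 279 (Function('l')(G, X) = Add(-10, Mul(-1, -289)) = Add(-10, 289) = 279)
Function('Z')(I) = Mul(4, Pow(I, 2)) (Function('Z')(I) = Pow(Mul(2, I), 2) = Mul(4, Pow(I, 2)))
Add(Function('l')(-191, -158), Mul(-1, Function('Z')(124))) = Add(279, Mul(-1, Mul(4, Pow(124, 2)))) = Add(279, Mul(-1, Mul(4, 15376))) = Add(279, Mul(-1, 61504)) = Add(279, -61504) = -61225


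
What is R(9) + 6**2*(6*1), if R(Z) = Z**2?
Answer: 297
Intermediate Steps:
R(9) + 6**2*(6*1) = 9**2 + 6**2*(6*1) = 81 + 36*6 = 81 + 216 = 297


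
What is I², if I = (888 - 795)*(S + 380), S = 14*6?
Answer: 1862095104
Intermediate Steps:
S = 84
I = 43152 (I = (888 - 795)*(84 + 380) = 93*464 = 43152)
I² = 43152² = 1862095104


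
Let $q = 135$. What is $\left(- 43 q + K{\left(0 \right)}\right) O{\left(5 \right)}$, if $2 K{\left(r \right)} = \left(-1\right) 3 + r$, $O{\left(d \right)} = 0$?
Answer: $0$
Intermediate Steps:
$K{\left(r \right)} = - \frac{3}{2} + \frac{r}{2}$ ($K{\left(r \right)} = \frac{\left(-1\right) 3 + r}{2} = \frac{-3 + r}{2} = - \frac{3}{2} + \frac{r}{2}$)
$\left(- 43 q + K{\left(0 \right)}\right) O{\left(5 \right)} = \left(\left(-43\right) 135 + \left(- \frac{3}{2} + \frac{1}{2} \cdot 0\right)\right) 0 = \left(-5805 + \left(- \frac{3}{2} + 0\right)\right) 0 = \left(-5805 - \frac{3}{2}\right) 0 = \left(- \frac{11613}{2}\right) 0 = 0$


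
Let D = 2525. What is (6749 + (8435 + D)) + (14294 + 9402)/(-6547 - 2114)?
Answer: 153353953/8661 ≈ 17706.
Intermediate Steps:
(6749 + (8435 + D)) + (14294 + 9402)/(-6547 - 2114) = (6749 + (8435 + 2525)) + (14294 + 9402)/(-6547 - 2114) = (6749 + 10960) + 23696/(-8661) = 17709 + 23696*(-1/8661) = 17709 - 23696/8661 = 153353953/8661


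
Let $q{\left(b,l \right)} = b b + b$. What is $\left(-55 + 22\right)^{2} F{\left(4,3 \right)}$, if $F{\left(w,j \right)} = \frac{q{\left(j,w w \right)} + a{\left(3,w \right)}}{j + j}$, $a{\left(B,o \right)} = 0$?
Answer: $2178$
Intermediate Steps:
$q{\left(b,l \right)} = b + b^{2}$ ($q{\left(b,l \right)} = b^{2} + b = b + b^{2}$)
$F{\left(w,j \right)} = \frac{1}{2} + \frac{j}{2}$ ($F{\left(w,j \right)} = \frac{j \left(1 + j\right) + 0}{j + j} = \frac{j \left(1 + j\right)}{2 j} = j \left(1 + j\right) \frac{1}{2 j} = \frac{1}{2} + \frac{j}{2}$)
$\left(-55 + 22\right)^{2} F{\left(4,3 \right)} = \left(-55 + 22\right)^{2} \left(\frac{1}{2} + \frac{1}{2} \cdot 3\right) = \left(-33\right)^{2} \left(\frac{1}{2} + \frac{3}{2}\right) = 1089 \cdot 2 = 2178$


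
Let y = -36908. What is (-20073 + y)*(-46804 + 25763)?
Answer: 1198937221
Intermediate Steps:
(-20073 + y)*(-46804 + 25763) = (-20073 - 36908)*(-46804 + 25763) = -56981*(-21041) = 1198937221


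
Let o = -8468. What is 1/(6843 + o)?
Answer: -1/1625 ≈ -0.00061538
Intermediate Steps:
1/(6843 + o) = 1/(6843 - 8468) = 1/(-1625) = -1/1625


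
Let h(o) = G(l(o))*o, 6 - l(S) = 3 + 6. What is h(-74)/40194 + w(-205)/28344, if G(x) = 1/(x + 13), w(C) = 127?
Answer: 4079077/949382280 ≈ 0.0042966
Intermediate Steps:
l(S) = -3 (l(S) = 6 - (3 + 6) = 6 - 1*9 = 6 - 9 = -3)
G(x) = 1/(13 + x)
h(o) = o/10 (h(o) = o/(13 - 3) = o/10)
h(-74)/40194 + w(-205)/28344 = ((⅒)*(-74))/40194 + 127/28344 = -37/5*1/40194 + 127*(1/28344) = -37/200970 + 127/28344 = 4079077/949382280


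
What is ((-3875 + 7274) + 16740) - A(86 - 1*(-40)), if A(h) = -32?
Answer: 20171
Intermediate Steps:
((-3875 + 7274) + 16740) - A(86 - 1*(-40)) = ((-3875 + 7274) + 16740) - 1*(-32) = (3399 + 16740) + 32 = 20139 + 32 = 20171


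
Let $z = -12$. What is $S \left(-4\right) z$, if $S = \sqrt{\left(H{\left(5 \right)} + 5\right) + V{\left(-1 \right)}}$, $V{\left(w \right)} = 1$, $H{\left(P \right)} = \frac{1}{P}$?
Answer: $\frac{48 \sqrt{155}}{5} \approx 119.52$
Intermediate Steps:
$S = \frac{\sqrt{155}}{5}$ ($S = \sqrt{\left(\frac{1}{5} + 5\right) + 1} = \sqrt{\frac{26}{5} + 1} = \sqrt{\frac{31}{5}} = \frac{\sqrt{155}}{5} \approx 2.49$)
$S \left(-4\right) z = \frac{\sqrt{155}}{5} \left(-4\right) \left(-12\right) = - \frac{4 \sqrt{155}}{5} \left(-12\right) = \frac{48 \sqrt{155}}{5}$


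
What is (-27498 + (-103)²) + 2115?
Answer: -14774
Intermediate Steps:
(-27498 + (-103)²) + 2115 = (-27498 + 10609) + 2115 = -16889 + 2115 = -14774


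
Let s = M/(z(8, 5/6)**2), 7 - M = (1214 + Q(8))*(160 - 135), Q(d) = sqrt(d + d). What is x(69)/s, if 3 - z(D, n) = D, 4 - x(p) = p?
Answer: 1625/30443 ≈ 0.053378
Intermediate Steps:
Q(d) = sqrt(2)*sqrt(d) (Q(d) = sqrt(2*d) = sqrt(2)*sqrt(d))
x(p) = 4 - p
z(D, n) = 3 - D
M = -30443 (M = 7 - (1214 + sqrt(2)*sqrt(8))*(160 - 135) = 7 - (1214 + sqrt(2)*(2*sqrt(2)))*25 = 7 - (1214 + 4)*25 = 7 - 1218*25 = 7 - 1*30450 = 7 - 30450 = -30443)
s = -30443/25 (s = -30443/(3 - 1*8)**2 = -30443/(3 - 8)**2 = -30443/((-5)**2) = -30443/25 ≈ -1217.7)
x(69)/s = (4 - 1*69)/(-30443/25) = (4 - 69)*(-25/30443) = -65*(-25/30443) = 1625/30443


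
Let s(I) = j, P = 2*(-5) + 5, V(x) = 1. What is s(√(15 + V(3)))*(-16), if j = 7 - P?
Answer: -192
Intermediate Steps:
P = -5 (P = -10 + 5 = -5)
j = 12 (j = 7 - 1*(-5) = 7 + 5 = 12)
s(I) = 12
s(√(15 + V(3)))*(-16) = 12*(-16) = -192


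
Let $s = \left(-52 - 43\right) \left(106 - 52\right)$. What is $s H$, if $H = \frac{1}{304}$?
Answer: $- \frac{135}{8} \approx -16.875$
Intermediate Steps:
$s = -5130$ ($s = \left(-95\right) 54 = -5130$)
$H = \frac{1}{304} \approx 0.0032895$
$s H = \left(-5130\right) \frac{1}{304} = - \frac{135}{8}$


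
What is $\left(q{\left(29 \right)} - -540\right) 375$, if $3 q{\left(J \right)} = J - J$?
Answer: $202500$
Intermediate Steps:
$q{\left(J \right)} = 0$ ($q{\left(J \right)} = \frac{J - J}{3} = \frac{1}{3} \cdot 0 = 0$)
$\left(q{\left(29 \right)} - -540\right) 375 = \left(0 - -540\right) 375 = \left(0 + 540\right) 375 = 540 \cdot 375 = 202500$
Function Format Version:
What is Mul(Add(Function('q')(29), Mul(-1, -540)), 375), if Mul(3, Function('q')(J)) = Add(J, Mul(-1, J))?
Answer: 202500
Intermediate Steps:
Function('q')(J) = 0 (Function('q')(J) = Mul(Rational(1, 3), Add(J, Mul(-1, J))) = Mul(Rational(1, 3), 0) = 0)
Mul(Add(Function('q')(29), Mul(-1, -540)), 375) = Mul(Add(0, Mul(-1, -540)), 375) = Mul(Add(0, 540), 375) = Mul(540, 375) = 202500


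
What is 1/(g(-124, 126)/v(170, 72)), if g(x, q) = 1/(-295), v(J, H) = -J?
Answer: 50150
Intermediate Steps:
g(x, q) = -1/295
1/(g(-124, 126)/v(170, 72)) = 1/(-1/(295*((-1*170)))) = 1/(-1/295/(-170)) = 1/(-1/295*(-1/170)) = 1/(1/50150) = 50150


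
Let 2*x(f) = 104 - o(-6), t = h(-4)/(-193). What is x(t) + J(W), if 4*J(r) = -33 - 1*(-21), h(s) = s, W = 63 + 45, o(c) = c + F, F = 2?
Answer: 51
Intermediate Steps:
o(c) = 2 + c (o(c) = c + 2 = 2 + c)
W = 108
t = 4/193 (t = -4/(-193) = -4*(-1/193) = 4/193 ≈ 0.020725)
J(r) = -3 (J(r) = (-33 - 1*(-21))/4 = (-33 + 21)/4 = (¼)*(-12) = -3)
x(f) = 54 (x(f) = (104 - (2 - 6))/2 = (104 - 1*(-4))/2 = (104 + 4)/2 = (½)*108 = 54)
x(t) + J(W) = 54 - 3 = 51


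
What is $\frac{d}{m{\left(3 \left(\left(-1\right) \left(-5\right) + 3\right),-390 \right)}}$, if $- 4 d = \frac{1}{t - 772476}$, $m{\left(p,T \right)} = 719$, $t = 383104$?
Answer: $\frac{1}{1119833872} \approx 8.9299 \cdot 10^{-10}$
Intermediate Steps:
$d = \frac{1}{1557488}$ ($d = - \frac{1}{4 \left(383104 - 772476\right)} = - \frac{1}{4 \left(-389372\right)} = \left(- \frac{1}{4}\right) \left(- \frac{1}{389372}\right) = \frac{1}{1557488} \approx 6.4206 \cdot 10^{-7}$)
$\frac{d}{m{\left(3 \left(\left(-1\right) \left(-5\right) + 3\right),-390 \right)}} = \frac{1}{1557488 \cdot 719} = \frac{1}{1557488} \cdot \frac{1}{719} = \frac{1}{1119833872}$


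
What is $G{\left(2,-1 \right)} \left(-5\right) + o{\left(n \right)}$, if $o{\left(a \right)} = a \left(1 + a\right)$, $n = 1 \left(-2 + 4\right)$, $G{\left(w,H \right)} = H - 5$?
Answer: $36$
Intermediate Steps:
$G{\left(w,H \right)} = -5 + H$ ($G{\left(w,H \right)} = H - 5 = -5 + H$)
$n = 2$ ($n = 1 \cdot 2 = 2$)
$G{\left(2,-1 \right)} \left(-5\right) + o{\left(n \right)} = \left(-5 - 1\right) \left(-5\right) + 2 \left(1 + 2\right) = \left(-6\right) \left(-5\right) + 2 \cdot 3 = 30 + 6 = 36$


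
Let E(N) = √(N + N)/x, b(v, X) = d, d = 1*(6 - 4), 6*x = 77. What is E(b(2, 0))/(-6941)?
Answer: -12/534457 ≈ -2.2453e-5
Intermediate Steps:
x = 77/6 (x = (⅙)*77 = 77/6 ≈ 12.833)
d = 2 (d = 1*2 = 2)
b(v, X) = 2
E(N) = 6*√2*√N/77 (E(N) = √(N + N)/(77/6) = √(2*N)*(6/77) = (√2*√N)*(6/77) = 6*√2*√N/77)
E(b(2, 0))/(-6941) = (6*√2*√2/77)/(-6941) = (12/77)*(-1/6941) = -12/534457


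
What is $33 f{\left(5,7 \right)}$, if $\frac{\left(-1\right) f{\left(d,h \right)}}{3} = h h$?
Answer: $-4851$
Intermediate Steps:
$f{\left(d,h \right)} = - 3 h^{2}$ ($f{\left(d,h \right)} = - 3 h h = - 3 h^{2}$)
$33 f{\left(5,7 \right)} = 33 \left(- 3 \cdot 7^{2}\right) = 33 \left(\left(-3\right) 49\right) = 33 \left(-147\right) = -4851$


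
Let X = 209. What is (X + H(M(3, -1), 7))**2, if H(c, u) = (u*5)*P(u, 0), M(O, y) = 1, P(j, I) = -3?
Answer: 10816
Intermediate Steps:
H(c, u) = -15*u (H(c, u) = (u*5)*(-3) = (5*u)*(-3) = -15*u)
(X + H(M(3, -1), 7))**2 = (209 - 15*7)**2 = (209 - 105)**2 = 104**2 = 10816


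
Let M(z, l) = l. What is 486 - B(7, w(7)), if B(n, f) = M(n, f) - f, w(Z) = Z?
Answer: 486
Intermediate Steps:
B(n, f) = 0 (B(n, f) = f - f = 0)
486 - B(7, w(7)) = 486 - 1*0 = 486 + 0 = 486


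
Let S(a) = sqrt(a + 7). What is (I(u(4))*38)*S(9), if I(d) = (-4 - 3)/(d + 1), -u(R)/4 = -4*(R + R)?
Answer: -1064/129 ≈ -8.2481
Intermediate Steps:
S(a) = sqrt(7 + a)
u(R) = 32*R (u(R) = -(-16)*(R + R) = -(-16)*2*R = -(-32)*R = 32*R)
I(d) = -7/(1 + d)
(I(u(4))*38)*S(9) = (-7/(1 + 32*4)*38)*sqrt(7 + 9) = (-7/(1 + 128)*38)*sqrt(16) = (-7/129*38)*4 = (-7*1/129*38)*4 = -7/129*38*4 = -266/129*4 = -1064/129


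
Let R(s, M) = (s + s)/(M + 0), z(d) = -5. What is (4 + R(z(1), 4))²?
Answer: 9/4 ≈ 2.2500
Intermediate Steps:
R(s, M) = 2*s/M (R(s, M) = (2*s)/M = 2*s/M)
(4 + R(z(1), 4))² = (4 + 2*(-5)/4)² = (4 + 2*(-5)*(¼))² = (4 - 5/2)² = (3/2)² = 9/4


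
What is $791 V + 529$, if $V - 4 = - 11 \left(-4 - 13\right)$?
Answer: $151610$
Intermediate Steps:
$V = 191$ ($V = 4 - 11 \left(-4 - 13\right) = 4 - -187 = 4 + 187 = 191$)
$791 V + 529 = 791 \cdot 191 + 529 = 151081 + 529 = 151610$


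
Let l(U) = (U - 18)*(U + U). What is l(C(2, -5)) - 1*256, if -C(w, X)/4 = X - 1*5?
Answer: 1504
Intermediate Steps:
C(w, X) = 20 - 4*X (C(w, X) = -4*(X - 1*5) = -4*(X - 5) = -4*(-5 + X) = 20 - 4*X)
l(U) = 2*U*(-18 + U) (l(U) = (-18 + U)*(2*U) = 2*U*(-18 + U))
l(C(2, -5)) - 1*256 = 2*(20 - 4*(-5))*(-18 + (20 - 4*(-5))) - 1*256 = 2*(20 + 20)*(-18 + (20 + 20)) - 256 = 2*40*(-18 + 40) - 256 = 2*40*22 - 256 = 1760 - 256 = 1504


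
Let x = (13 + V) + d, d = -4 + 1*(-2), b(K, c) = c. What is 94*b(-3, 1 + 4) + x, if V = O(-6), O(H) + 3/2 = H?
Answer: 939/2 ≈ 469.50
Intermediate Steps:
O(H) = -3/2 + H
V = -15/2 (V = -3/2 - 6 = -15/2 ≈ -7.5000)
d = -6 (d = -4 - 2 = -6)
x = -½ (x = (13 - 15/2) - 6 = 11/2 - 6 = -½ ≈ -0.50000)
94*b(-3, 1 + 4) + x = 94*(1 + 4) - ½ = 94*5 - ½ = 470 - ½ = 939/2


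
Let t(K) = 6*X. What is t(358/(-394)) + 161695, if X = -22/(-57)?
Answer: 3072249/19 ≈ 1.6170e+5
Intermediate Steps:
X = 22/57 (X = -22*(-1/57) = 22/57 ≈ 0.38596)
t(K) = 44/19 (t(K) = 6*(22/57) = 44/19)
t(358/(-394)) + 161695 = 44/19 + 161695 = 3072249/19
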